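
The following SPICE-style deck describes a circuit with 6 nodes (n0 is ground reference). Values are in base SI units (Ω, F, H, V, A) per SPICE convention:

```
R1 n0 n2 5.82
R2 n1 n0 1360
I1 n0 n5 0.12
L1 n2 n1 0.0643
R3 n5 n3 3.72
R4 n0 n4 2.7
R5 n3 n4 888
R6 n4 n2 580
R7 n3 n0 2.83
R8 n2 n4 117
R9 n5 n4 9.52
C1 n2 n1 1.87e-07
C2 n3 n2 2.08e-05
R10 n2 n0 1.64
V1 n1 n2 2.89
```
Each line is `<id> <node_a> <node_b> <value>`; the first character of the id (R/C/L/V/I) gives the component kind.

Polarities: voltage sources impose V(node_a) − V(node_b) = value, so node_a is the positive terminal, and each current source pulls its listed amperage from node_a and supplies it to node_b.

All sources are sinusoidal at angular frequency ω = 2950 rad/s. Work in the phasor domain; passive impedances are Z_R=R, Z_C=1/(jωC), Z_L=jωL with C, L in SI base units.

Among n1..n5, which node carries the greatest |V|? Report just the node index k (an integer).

Apply KCL at each of the 5 non-ground nodes and solve the resulting linear system.
Node n1: branches {R2, L1, C1, V1} → V_1 = 2.892+0.01628j
Node n2: branches {R1, L1, R6, R8, C1, C2, R10, V1} → V_2 = 0.002397+0.01628j
Node n3: branches {R3, R5, R7, C2} → V_3 = 0.2134-0.03098j
Node n4: branches {R4, R5, R6, R8, R9} → V_4 = 0.1096-0.004827j
Node n5: branches {I1, R3, R9} → V_5 = 0.5052-0.02363j
Source currents: i(V1)=-0.002127+0.01363j

1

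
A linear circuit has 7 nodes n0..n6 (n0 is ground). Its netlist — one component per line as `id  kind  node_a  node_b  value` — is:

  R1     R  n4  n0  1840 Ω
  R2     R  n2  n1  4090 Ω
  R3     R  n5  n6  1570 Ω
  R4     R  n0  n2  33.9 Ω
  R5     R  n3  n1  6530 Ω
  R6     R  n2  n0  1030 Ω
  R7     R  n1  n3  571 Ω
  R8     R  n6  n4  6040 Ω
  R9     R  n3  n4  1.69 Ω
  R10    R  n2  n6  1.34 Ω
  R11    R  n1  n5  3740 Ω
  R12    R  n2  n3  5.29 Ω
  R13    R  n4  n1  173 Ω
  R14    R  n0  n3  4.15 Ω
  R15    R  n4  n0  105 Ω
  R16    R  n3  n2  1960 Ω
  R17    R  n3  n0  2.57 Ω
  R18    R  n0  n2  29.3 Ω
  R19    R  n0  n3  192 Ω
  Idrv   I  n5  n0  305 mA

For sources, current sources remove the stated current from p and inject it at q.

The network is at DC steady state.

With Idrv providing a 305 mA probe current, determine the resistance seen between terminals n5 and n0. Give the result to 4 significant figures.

Apply KCL at each of the 6 non-ground nodes and solve the resulting linear system.
Node n1: branches {R2, R5, R7, R11, R13} → V_1 = -11.59
Node n2: branches {R2, R4, R6, R10, R12, R16, R18} → V_2 = -1.129
Node n3: branches {R5, R7, R9, R12, R14, R16, R17, R19} → V_3 = -0.3580
Node n4: branches {R1, R8, R9, R13, R15} → V_4 = -0.4592
Node n5: branches {R3, R11, Idrv} → V_5 = -341.7
Node n6: branches {R3, R8, R10} → V_6 = -1.419

R_eq = 1120. Ω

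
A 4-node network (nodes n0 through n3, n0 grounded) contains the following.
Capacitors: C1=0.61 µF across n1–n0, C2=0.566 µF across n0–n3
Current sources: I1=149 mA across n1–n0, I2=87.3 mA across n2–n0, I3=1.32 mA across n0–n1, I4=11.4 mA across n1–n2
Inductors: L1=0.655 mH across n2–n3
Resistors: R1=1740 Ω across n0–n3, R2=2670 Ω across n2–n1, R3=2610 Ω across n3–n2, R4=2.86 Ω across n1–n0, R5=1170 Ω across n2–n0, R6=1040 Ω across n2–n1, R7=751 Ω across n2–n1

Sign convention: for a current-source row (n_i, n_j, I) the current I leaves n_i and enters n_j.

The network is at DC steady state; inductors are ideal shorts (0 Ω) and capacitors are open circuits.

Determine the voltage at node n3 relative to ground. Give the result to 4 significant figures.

-18.91 V

MNA unknowns: 3 node voltages V₁..V_3 plus 1 source current (L1)
C1: Y=0.000 on G[1,0]
I1: z[1]−=0.149, z[0]+=0.149
L1: row V2−V3=0, i_L1 at 2,3
C2: Y=0.000 on G[0,3]
R1: Y=0.0005747 on G[0,3]
R2: Y=0.0003745 on G[2,1]
R3: Y=0.0003831 on G[3,2]
R4: Y=0.3497 on G[1,0]
I2: z[2]−=0.0873, z[0]+=0.0873
I3: z[0]−=0.00132, z[1]+=0.00132
R5: Y=0.0008547 on G[2,0]
R6: Y=0.0009615 on G[2,1]
R7: Y=0.001332 on G[2,1]
I4: z[1]−=0.0114, z[2]+=0.0114
solve → V1=-0.5947, V2=-18.91, V3=-18.91
aux → i_L1=-0.01087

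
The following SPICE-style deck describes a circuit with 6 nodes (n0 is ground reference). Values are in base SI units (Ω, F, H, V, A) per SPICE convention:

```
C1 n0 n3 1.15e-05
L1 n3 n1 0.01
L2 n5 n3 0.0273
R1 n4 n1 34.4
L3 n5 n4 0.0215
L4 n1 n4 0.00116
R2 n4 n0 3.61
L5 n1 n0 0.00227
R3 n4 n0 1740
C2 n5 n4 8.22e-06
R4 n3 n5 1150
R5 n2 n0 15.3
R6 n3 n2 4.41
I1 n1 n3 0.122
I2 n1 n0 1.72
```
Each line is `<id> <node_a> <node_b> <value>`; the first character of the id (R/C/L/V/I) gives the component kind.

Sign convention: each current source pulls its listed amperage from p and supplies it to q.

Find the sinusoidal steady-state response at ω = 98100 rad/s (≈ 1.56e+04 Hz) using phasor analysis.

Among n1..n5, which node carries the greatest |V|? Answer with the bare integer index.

Element admittances at ω=98100 rad/s:
  Y(C1) = 0.000+1.128j S between n0,n3
  Y(L1) = 0.000-0.001019j S between n3,n1
  Y(L2) = 0.000-0.0003734j S between n5,n3
  Y(R1) = 0.02907+0.000j S between n4,n1
  Y(L3) = 0.000-0.0004741j S between n5,n4
  Y(L4) = 0.000-0.008788j S between n1,n4
  Y(R2) = 0.2770+0.000j S between n4,n0
  Y(L5) = 0.000-0.004491j S between n1,n0
  Y(R3) = 0.0005747+0.000j S between n4,n0
  Y(C2) = 0.000+0.8064j S between n5,n4
  Y(R4) = 0.0008696+0.000j S between n3,n5
  Y(R5) = 0.06536+0.000j S between n2,n0
  Y(R6) = 0.2268+0.000j S between n3,n2
  I1: injects 0.122 A into n3 (from n1)
  I2: injects 1.72 A into n0 (from n1)
Assemble and solve the 5×5 MNA system:
  V(n1)=-56.47-27.07j  V(n2)=0.04325-0.05913j  V(n3)=0.05572-0.07617j  V(n4)=-6.078-1.126j  V(n5)=-6.080-1.133j

1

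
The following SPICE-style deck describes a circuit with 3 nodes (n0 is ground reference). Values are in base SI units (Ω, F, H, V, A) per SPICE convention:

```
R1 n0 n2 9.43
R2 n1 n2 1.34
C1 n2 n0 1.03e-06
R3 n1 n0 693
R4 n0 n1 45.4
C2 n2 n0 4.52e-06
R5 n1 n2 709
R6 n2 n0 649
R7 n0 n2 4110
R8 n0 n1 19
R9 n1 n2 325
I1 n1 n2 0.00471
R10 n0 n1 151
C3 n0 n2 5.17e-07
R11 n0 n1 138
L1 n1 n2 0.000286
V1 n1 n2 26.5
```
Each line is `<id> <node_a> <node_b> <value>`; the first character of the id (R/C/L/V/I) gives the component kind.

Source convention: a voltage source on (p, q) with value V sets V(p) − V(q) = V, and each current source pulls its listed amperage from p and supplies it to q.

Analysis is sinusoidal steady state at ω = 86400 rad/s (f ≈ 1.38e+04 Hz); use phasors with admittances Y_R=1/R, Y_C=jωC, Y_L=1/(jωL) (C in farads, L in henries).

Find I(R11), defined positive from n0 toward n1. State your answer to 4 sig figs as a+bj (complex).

Element admittances at ω=86400 rad/s:
  Y(R1) = 0.1060+0.000j S between n0,n2
  Y(R2) = 0.7463+0.000j S between n1,n2
  Y(C1) = 0.000+0.08899j S between n2,n0
  Y(R3) = 0.001443+0.000j S between n1,n0
  Y(R4) = 0.02203+0.000j S between n0,n1
  Y(C2) = 0.000+0.3905j S between n2,n0
  Y(R5) = 0.001410+0.000j S between n1,n2
  Y(R6) = 0.001541+0.000j S between n2,n0
  Y(R7) = 0.0002433+0.000j S between n0,n2
  Y(R8) = 0.05263+0.000j S between n0,n1
  Y(R9) = 0.003077+0.000j S between n1,n2
  I1: injects 0.00471 A into n2 (from n1)
  Y(R10) = 0.006623+0.000j S between n0,n1
  Y(C3) = 0.000+0.04467j S between n0,n2
  Y(R11) = 0.007246+0.000j S between n0,n1
  Y(L1) = 0.000-0.04047j S between n1,n2
  V1: constraint V(n1)−V(n2) = 26.5
Assemble and solve the 3×3 MNA system:
  V(n1)=25.00+3.981j  V(n2)=-1.502+3.981j
  i(V1)=-22.15+0.7142j

-0.1811-0.02885j A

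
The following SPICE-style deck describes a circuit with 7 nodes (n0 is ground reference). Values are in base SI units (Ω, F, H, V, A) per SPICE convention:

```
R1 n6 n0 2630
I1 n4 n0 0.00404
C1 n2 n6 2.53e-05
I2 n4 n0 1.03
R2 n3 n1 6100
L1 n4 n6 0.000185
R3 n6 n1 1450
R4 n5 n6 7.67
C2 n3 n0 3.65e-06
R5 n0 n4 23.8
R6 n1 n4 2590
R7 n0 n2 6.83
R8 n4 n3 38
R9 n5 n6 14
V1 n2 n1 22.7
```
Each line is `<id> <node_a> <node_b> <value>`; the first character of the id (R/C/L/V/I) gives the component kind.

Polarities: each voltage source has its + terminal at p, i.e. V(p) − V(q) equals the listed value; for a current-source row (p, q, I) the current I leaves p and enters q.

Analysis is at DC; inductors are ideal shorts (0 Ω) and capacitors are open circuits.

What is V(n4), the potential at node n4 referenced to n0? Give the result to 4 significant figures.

-24.34 V

Apply KCL at each of the 6 non-ground nodes and solve the resulting linear system.
Node n1: branches {R2, R3, R6, V1} → V_1 = -22.71
Node n2: branches {C1, R7, V1} → V_2 = -0.01377
Node n3: branches {R2, C2, R8} → V_3 = -24.33
Node n4: branches {I1, I2, L1, R5, R6, R8} → V_4 = -24.34
Node n5: branches {R4, R9} → V_5 = -24.34
Node n6: branches {R1, C1, L1, R3, R4, R9} → V_6 = -24.34
Source currents: i(L1)=-0.01038, i(V1)=0.002017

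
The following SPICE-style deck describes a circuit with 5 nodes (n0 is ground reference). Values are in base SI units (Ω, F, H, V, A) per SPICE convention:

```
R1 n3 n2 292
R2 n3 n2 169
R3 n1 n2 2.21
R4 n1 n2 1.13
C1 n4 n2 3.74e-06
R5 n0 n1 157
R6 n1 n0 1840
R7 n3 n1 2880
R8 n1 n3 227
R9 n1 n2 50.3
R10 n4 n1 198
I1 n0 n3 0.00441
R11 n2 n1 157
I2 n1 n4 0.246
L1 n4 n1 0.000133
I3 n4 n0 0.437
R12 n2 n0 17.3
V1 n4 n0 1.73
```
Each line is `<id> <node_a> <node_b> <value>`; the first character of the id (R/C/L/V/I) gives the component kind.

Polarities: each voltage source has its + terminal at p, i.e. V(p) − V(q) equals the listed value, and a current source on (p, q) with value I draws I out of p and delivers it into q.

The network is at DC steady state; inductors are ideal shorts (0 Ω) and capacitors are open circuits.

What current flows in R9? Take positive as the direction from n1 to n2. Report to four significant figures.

MNA unknowns: 4 node voltages V₁..V_4 plus 2 source currents (L1, V1)
R1: Y=0.003425 on G[3,2]
R2: Y=0.005917 on G[3,2]
R3: Y=0.4525 on G[1,2]
R4: Y=0.8850 on G[1,2]
C1: Y=0.000 on G[4,2]
R5: Y=0.006369 on G[0,1]
R6: Y=0.0005435 on G[1,0]
R7: Y=0.0003472 on G[3,1]
R8: Y=0.004405 on G[1,3]
R9: Y=0.01988 on G[1,2]
R10: Y=0.005051 on G[4,1]
I1: z[0]−=0.00441, z[3]+=0.00441
R11: Y=0.006369 on G[2,1]
I2: z[1]−=0.246, z[4]+=0.246
L1: row V4−V1=0, i_L1 at 4,1
I3: z[4]−=0.437, z[0]+=0.437
R12: Y=0.05780 on G[2,0]
V1: row V4−V0=1.73, i_V1 at 4,0
solve → V1=1.730, V2=1.662, V3=1.998, V4=1.730
aux → i_L1=0.3496, i_V1=-0.5406

0.001355 A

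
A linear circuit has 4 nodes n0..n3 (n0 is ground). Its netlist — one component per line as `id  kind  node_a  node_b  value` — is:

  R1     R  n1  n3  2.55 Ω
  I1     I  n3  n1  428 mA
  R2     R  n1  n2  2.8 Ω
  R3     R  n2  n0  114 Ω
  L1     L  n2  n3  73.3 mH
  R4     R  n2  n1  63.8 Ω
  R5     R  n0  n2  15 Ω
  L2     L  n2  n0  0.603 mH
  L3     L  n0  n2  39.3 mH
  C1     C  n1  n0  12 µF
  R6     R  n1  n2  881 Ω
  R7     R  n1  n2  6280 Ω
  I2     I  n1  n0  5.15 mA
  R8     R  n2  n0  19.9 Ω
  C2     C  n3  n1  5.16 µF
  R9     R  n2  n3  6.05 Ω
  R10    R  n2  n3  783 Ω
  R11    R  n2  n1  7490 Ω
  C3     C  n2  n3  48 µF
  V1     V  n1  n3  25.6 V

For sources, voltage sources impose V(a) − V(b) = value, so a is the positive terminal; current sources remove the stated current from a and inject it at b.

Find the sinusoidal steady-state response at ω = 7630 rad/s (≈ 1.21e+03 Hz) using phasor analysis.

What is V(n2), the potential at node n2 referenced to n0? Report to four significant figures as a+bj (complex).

6.509-2.298j V

Element admittances at ω=7630 rad/s:
  Y(R1) = 0.3922+0.000j S between n1,n3
  I1: injects 0.428 A into n1 (from n3)
  Y(R2) = 0.3571+0.000j S between n1,n2
  Y(R3) = 0.008772+0.000j S between n2,n0
  Y(L1) = 0.000-0.001788j S between n2,n3
  Y(R4) = 0.01567+0.000j S between n2,n1
  Y(R5) = 0.06667+0.000j S between n0,n2
  Y(L2) = 0.000-0.2173j S between n2,n0
  Y(L3) = 0.000-0.003335j S between n0,n2
  Y(C1) = 0.000+0.09156j S between n1,n0
  Y(R6) = 0.001135+0.000j S between n1,n2
  Y(R7) = 0.0001592+0.000j S between n1,n2
  I2: injects 0.00515 A into n0 (from n1)
  Y(R8) = 0.05025+0.000j S between n2,n0
  Y(C2) = 0.000+0.03937j S between n3,n1
  Y(R9) = 0.1653+0.000j S between n2,n3
  Y(R10) = 0.001277+0.000j S between n2,n3
  Y(R11) = 0.0001335+0.000j S between n2,n1
  Y(C3) = 0.000+0.3662j S between n2,n3
  V1: constraint V(n1)−V(n3) = 25.6
Assemble and solve the 4×4 MNA system:
  V(n1)=18.84+3.451j  V(n2)=6.509-2.298j  V(n3)=-6.757+3.451j
  i(V1)=-13.92-4.885j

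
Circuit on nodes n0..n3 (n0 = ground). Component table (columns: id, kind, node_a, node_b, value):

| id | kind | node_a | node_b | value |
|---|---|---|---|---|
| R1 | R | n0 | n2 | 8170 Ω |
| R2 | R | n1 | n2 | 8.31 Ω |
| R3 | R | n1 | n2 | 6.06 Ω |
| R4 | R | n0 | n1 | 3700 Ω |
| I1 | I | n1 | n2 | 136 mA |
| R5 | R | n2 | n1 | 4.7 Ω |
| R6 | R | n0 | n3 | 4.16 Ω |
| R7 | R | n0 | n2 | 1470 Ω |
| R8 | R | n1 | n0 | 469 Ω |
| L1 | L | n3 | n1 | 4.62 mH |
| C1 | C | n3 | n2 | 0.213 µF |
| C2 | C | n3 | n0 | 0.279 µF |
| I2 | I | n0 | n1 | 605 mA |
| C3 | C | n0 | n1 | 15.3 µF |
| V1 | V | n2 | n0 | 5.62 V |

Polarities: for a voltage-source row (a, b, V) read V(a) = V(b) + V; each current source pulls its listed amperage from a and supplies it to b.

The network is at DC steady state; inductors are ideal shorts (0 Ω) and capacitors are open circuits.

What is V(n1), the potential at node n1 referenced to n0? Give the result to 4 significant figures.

4.411 V

MNA unknowns: 3 node voltages V₁..V_3 plus 2 source currents (L1, V1)
R1: Y=0.0001224 on G[0,2]
R2: Y=0.1203 on G[1,2]
R3: Y=0.1650 on G[1,2]
R4: Y=0.0002703 on G[0,1]
I1: z[1]−=0.136, z[2]+=0.136
R5: Y=0.2128 on G[2,1]
R6: Y=0.2404 on G[0,3]
R7: Y=0.0006803 on G[0,2]
R8: Y=0.002132 on G[1,0]
L1: row V3−V1=0, i_L1 at 3,1
C1: Y=0.000 on G[3,2]
C2: Y=0.000 on G[3,0]
I2: z[0]−=0.605, z[1]+=0.605
C3: Y=0.000 on G[0,1]
V1: row V2−V0=5.62, i_V1 at 2,0
solve → V1=4.411, V2=5.620, V3=4.411
aux → i_L1=-1.060, i_V1=-0.4705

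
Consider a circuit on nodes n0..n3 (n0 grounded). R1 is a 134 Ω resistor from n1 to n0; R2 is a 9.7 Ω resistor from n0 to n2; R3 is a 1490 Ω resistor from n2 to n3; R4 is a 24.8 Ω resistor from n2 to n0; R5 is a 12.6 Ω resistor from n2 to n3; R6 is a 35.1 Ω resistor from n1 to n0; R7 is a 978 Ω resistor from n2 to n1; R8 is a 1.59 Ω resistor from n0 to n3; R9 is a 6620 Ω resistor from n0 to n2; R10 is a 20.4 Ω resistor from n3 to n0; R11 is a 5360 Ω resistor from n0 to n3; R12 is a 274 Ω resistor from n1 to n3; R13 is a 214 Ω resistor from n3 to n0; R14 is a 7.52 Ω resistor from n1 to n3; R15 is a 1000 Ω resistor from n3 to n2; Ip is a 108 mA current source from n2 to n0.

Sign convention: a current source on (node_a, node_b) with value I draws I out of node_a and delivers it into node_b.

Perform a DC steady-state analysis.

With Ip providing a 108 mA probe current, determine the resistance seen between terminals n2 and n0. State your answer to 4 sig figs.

Apply KCL at each of the 3 non-ground nodes and solve the resulting linear system.
Node n1: branches {R1, R6, R7, R12, R14} → V_1 = -0.04332
Node n2: branches {R2, R3, R4, R5, R7, R9, R15, Ip} → V_2 = -0.4973
Node n3: branches {R3, R5, R8, R10, R11, R12, R13, R14, R15} → V_3 = -0.05133

R_eq = 4.605 Ω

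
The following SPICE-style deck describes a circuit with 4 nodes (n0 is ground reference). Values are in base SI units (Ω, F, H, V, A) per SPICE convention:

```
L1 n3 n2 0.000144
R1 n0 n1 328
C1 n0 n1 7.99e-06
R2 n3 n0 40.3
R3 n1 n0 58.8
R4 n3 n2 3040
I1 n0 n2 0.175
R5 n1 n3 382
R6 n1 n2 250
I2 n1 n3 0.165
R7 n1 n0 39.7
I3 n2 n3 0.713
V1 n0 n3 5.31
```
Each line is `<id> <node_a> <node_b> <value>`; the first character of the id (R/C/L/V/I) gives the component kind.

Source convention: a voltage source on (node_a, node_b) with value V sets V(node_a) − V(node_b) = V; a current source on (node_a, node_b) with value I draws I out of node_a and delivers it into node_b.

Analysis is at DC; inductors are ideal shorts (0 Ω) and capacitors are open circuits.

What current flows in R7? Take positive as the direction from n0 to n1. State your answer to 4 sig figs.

0.09721 A

MNA unknowns: 3 node voltages V₁..V_3 plus 2 source currents (L1, V1)
L1: row V3−V2=0, i_L1 at 3,2
R1: Y=0.003049 on G[0,1]
C1: Y=0.000 on G[0,1]
R2: Y=0.02481 on G[3,0]
R3: Y=0.01701 on G[1,0]
R4: Y=0.0003289 on G[3,2]
I1: z[0]−=0.175, z[2]+=0.175
R5: Y=0.002618 on G[1,3]
R6: Y=0.004000 on G[1,2]
I2: z[1]−=0.165, z[3]+=0.165
R7: Y=0.02519 on G[1,0]
I3: z[2]−=0.713, z[3]+=0.713
V1: row V0−V3=5.31, i_V1 at 0,3
solve → V1=-3.859, V2=-5.310, V3=-5.310
aux → i_L1=0.5322, i_V1=-0.4814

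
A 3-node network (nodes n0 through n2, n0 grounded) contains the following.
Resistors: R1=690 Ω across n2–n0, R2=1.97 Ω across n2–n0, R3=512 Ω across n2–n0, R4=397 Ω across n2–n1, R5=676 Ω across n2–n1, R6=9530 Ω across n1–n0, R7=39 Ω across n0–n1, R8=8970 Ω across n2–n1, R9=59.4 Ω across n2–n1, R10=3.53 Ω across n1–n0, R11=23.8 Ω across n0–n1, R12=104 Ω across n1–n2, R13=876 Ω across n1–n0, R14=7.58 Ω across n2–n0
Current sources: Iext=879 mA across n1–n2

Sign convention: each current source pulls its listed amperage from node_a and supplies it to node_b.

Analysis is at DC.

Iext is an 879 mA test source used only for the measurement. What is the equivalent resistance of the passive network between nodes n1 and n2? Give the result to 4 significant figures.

Element admittances at DC:
  Y(R1) = 0.001449 S between n2,n0
  Y(R2) = 0.5076 S between n2,n0
  Y(R3) = 0.001953 S between n2,n0
  Y(R4) = 0.002519 S between n2,n1
  Y(R5) = 0.001479 S between n2,n1
  Y(R6) = 0.0001049 S between n1,n0
  Y(R7) = 0.02564 S between n0,n1
  Y(R8) = 0.0001115 S between n2,n1
  Y(R9) = 0.01684 S between n2,n1
  Y(R10) = 0.2833 S between n1,n0
  Y(R11) = 0.04202 S between n0,n1
  Y(R12) = 0.009615 S between n1,n2
  Y(R13) = 0.001142 S between n1,n0
  Y(R14) = 0.1319 S between n2,n0
  Iext: injects 0.879 A into n2 (from n1)
Assemble and solve the 2×2 MNA system:
  V(n1)=-2.200  V(n2)=1.205

R_eq = 3.874 Ω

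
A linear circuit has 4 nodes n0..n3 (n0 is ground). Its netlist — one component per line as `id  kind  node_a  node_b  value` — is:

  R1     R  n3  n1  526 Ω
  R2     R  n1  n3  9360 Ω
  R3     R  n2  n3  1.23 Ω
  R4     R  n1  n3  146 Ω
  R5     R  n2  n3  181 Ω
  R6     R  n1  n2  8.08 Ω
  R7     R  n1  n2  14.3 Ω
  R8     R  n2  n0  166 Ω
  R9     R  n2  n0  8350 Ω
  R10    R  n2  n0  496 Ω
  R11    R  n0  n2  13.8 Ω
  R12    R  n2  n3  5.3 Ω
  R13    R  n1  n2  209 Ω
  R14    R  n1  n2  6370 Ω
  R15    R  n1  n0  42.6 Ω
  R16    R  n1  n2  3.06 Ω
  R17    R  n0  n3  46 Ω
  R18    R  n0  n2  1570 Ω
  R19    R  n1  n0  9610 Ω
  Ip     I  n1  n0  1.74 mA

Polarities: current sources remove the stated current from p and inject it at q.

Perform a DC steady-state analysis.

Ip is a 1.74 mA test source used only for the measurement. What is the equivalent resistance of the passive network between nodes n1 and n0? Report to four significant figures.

MNA unknowns: 3 node voltages V₁..V_3
R1: Y=0.001901 on G[3,1]
R2: Y=0.0001068 on G[1,3]
R3: Y=0.8130 on G[2,3]
R4: Y=0.006849 on G[1,3]
R5: Y=0.005525 on G[2,3]
R6: Y=0.1238 on G[1,2]
R7: Y=0.06993 on G[1,2]
R8: Y=0.006024 on G[2,0]
R9: Y=0.0001198 on G[2,0]
R10: Y=0.002016 on G[2,0]
R11: Y=0.07246 on G[0,2]
R12: Y=0.1887 on G[2,3]
R13: Y=0.004785 on G[1,2]
R14: Y=0.0001570 on G[1,2]
R15: Y=0.02347 on G[1,0]
R16: Y=0.3268 on G[1,2]
R17: Y=0.02174 on G[0,3]
R18: Y=0.0006369 on G[0,2]
R19: Y=0.0001041 on G[1,0]
Ip: z[1]−=0.00174, z[0]+=0.00174
solve → V1=-0.01587, V2=-0.01332, V3=-0.01306

R_eq = 9.119 Ω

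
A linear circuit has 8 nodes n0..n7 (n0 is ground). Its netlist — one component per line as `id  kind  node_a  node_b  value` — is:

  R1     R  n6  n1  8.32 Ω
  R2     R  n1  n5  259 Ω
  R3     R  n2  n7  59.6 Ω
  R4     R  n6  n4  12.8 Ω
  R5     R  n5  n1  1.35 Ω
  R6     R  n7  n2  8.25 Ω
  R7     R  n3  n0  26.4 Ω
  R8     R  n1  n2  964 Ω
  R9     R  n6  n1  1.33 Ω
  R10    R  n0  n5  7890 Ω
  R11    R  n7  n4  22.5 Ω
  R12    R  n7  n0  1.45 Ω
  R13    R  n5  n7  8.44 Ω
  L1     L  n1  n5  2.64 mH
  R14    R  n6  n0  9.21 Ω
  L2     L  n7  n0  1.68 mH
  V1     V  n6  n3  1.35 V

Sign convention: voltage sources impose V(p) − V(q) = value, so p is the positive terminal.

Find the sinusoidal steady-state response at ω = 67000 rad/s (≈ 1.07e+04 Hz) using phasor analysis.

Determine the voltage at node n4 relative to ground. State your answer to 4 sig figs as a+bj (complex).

0.1419+0.0002620j V

MNA unknowns: 7 node voltages V₁..V_7 plus 1 source current (V1)
R1: Y=0.1202+0.000j on G[6,1]
R2: Y=0.003861+0.000j on G[1,5]
R3: Y=0.01678+0.000j on G[2,7]
R4: Y=0.07812+0.000j on G[6,4]
R5: Y=0.7407+0.000j on G[5,1]
R6: Y=0.1212+0.000j on G[7,2]
R7: Y=0.03788+0.000j on G[3,0]
R8: Y=0.001037+0.000j on G[1,2]
R9: Y=0.7519+0.000j on G[6,1]
R10: Y=0.0001267+0.000j on G[0,5]
R11: Y=0.04444+0.000j on G[7,4]
R12: Y=0.6897+0.000j on G[7,0]
R13: Y=0.1185+0.000j on G[5,7]
L1: Y=0.000-0.005654j on G[1,5]
R14: Y=0.1086+0.000j on G[6,0]
L2: Y=0.000-0.008884j on G[7,0]
V1: row V6−V3=1.35, i_V1 at 6,3
solve → V1=0.1867+0.0002443j, V2=0.03171+0.0003474j, V3=-1.145+0.0002130j, V4=0.1419+0.0002620j, V5=0.1652+0.0001180j, V6=0.2052+0.0002130j, V7=0.03054+0.0003482j
aux → i_V1=-0.04336+8.067e-06j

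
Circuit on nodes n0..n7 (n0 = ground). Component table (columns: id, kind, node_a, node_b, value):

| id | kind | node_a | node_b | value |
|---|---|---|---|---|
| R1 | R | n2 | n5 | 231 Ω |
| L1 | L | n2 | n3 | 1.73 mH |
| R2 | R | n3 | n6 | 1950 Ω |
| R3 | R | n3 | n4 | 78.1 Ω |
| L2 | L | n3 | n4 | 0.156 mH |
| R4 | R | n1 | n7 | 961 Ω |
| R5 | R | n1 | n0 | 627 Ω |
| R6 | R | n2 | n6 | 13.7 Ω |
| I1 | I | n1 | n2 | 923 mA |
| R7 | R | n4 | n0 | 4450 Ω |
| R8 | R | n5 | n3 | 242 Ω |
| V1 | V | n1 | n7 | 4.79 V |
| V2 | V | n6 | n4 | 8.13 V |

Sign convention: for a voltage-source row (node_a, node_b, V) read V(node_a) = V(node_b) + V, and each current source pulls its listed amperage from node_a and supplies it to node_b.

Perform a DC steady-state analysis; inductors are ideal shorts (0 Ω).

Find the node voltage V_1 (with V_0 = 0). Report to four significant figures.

Apply KCL at each of the 7 non-ground nodes and solve the resulting linear system.
Node n1: branches {R4, R5, I1, V1} → V_1 = -578.7
Node n2: branches {R1, L1, R6, I1} → V_2 = 4107
Node n3: branches {L1, R2, R3, L2, R8} → V_3 = 4107
Node n4: branches {R3, L2, R7, V2} → V_4 = 4107
Node n5: branches {R1, R8} → V_5 = 4107
Node n6: branches {R2, R6, V2} → V_6 = 4115
Node n7: branches {R4, V1} → V_7 = -583.5
Source currents: i(L1)=1.516, i(L2)=1.521, i(V1)=-0.004984, i(V2)=-0.5976

-578.7 V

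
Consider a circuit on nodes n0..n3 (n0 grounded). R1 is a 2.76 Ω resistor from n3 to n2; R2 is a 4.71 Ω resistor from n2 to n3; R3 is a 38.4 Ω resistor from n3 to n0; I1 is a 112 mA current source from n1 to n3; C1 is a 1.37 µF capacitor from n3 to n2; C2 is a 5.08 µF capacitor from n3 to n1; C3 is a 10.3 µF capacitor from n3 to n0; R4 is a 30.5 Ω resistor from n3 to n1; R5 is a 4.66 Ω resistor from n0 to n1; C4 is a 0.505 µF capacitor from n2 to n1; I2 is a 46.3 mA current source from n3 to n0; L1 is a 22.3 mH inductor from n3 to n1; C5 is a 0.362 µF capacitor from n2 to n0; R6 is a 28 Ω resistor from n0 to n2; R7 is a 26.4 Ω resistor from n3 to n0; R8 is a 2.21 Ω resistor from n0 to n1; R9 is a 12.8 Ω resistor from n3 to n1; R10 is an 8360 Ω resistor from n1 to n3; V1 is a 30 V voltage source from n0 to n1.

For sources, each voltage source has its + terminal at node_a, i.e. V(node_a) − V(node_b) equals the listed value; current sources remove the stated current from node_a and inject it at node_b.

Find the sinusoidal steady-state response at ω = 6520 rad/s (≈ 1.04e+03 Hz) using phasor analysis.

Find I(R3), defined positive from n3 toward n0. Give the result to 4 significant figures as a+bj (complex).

-0.3759+0.06747j A

Element admittances at ω=6520 rad/s:
  Y(R1) = 0.3623+0.000j S between n3,n2
  Y(R2) = 0.2123+0.000j S between n2,n3
  Y(R3) = 0.02604+0.000j S between n3,n0
  I1: injects 0.112 A into n3 (from n1)
  Y(C1) = 0.000+0.008932j S between n3,n2
  Y(C2) = 0.000+0.03312j S between n3,n1
  Y(C3) = 0.000+0.06716j S between n3,n0
  Y(R4) = 0.03279+0.000j S between n3,n1
  Y(R5) = 0.2146+0.000j S between n0,n1
  Y(C4) = 0.000+0.003293j S between n2,n1
  I2: injects 0.0463 A into n0 (from n3)
  Y(L1) = 0.000-0.006878j S between n3,n1
  Y(C5) = 0.000+0.002360j S between n2,n0
  Y(R6) = 0.03571+0.000j S between n0,n2
  Y(R7) = 0.03788+0.000j S between n3,n0
  Y(R8) = 0.4525+0.000j S between n0,n1
  Y(R9) = 0.07812+0.000j S between n3,n1
  Y(R10) = 0.0001196+0.000j S between n1,n3
  V1: constraint V(n0)−V(n1) = 30
Assemble and solve the 4×4 MNA system:
  V(n1)=-30.00+0.000j  V(n2)=-13.57+2.391j  V(n3)=-14.43+2.591j
  i(V1)=-21.55-0.7503j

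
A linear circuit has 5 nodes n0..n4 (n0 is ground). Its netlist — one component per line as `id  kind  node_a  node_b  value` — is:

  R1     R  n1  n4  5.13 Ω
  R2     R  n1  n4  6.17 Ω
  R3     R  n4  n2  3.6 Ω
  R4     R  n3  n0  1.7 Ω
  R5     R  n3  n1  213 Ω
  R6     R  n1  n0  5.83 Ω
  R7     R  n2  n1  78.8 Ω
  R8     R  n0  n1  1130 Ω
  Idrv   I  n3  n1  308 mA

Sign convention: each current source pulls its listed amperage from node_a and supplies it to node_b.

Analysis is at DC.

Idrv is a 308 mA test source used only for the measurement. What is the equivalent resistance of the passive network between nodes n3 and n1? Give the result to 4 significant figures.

MNA unknowns: 4 node voltages V₁..V_4
R1: Y=0.1949 on G[1,4]
R2: Y=0.1621 on G[1,4]
R3: Y=0.2778 on G[4,2]
R4: Y=0.5882 on G[3,0]
R5: Y=0.004695 on G[3,1]
R6: Y=0.1715 on G[1,0]
R7: Y=0.01269 on G[2,1]
R8: Y=0.0008850 on G[0,1]
Idrv: z[3]−=0.308, z[1]+=0.308
solve → V1=1.726, V2=1.726, V3=-0.5058, V4=1.726

R_eq = 7.245 Ω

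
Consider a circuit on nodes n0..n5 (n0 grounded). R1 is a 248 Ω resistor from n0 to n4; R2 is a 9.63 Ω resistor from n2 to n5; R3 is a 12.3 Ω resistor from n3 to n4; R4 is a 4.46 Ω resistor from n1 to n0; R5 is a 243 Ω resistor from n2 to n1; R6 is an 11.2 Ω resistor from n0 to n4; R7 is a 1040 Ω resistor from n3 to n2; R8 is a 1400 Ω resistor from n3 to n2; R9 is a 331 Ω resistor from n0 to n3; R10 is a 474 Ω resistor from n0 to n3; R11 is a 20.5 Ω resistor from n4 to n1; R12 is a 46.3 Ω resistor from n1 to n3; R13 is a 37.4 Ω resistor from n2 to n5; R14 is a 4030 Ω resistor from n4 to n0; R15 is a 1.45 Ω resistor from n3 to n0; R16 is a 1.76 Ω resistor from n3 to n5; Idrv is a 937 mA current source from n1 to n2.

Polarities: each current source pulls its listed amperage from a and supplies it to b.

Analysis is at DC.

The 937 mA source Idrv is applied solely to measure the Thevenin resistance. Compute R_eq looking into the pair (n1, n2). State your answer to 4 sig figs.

Apply KCL at each of the 5 non-ground nodes and solve the resulting linear system.
Node n1: branches {R4, R5, R11, R12, Idrv} → V_1 = -2.984
Node n2: branches {R2, R5, R7, R8, R13, Idrv} → V_2 = 9.224
Node n3: branches {R3, R7, R8, R9, R10, R12, R15, R16} → V_3 = 1.002
Node n4: branches {R1, R3, R6, R11, R14} → V_4 = -0.2868
Node n5: branches {R2, R13, R16} → V_5 = 2.538

R_eq = 13.03 Ω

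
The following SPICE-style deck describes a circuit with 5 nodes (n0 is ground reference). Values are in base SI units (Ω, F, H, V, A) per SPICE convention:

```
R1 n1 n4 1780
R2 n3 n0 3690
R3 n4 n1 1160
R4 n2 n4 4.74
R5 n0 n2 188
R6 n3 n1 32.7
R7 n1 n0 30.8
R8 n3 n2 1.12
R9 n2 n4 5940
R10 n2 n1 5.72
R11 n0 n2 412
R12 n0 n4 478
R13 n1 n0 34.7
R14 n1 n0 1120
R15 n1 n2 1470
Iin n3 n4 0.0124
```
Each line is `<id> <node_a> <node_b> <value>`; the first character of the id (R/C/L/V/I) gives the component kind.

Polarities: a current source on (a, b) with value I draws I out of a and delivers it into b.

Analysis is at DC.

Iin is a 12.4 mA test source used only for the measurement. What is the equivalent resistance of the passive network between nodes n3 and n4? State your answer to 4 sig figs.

Element admittances at DC:
  Y(R1) = 0.0005618 S between n1,n4
  Y(R2) = 0.0002710 S between n3,n0
  Y(R3) = 0.0008621 S between n4,n1
  Y(R4) = 0.2110 S between n2,n4
  Y(R5) = 0.005319 S between n0,n2
  Y(R6) = 0.03058 S between n3,n1
  Y(R7) = 0.03247 S between n1,n0
  Y(R8) = 0.8929 S between n3,n2
  Y(R9) = 0.0001684 S between n2,n4
  Y(R10) = 0.1748 S between n2,n1
  Y(R11) = 0.002427 S between n0,n2
  Y(R12) = 0.002092 S between n0,n4
  Y(R13) = 0.02882 S between n1,n0
  Y(R14) = 0.0008929 S between n1,n0
  Y(R15) = 0.0006803 S between n1,n2
  Iin: injects 0.0124 A into n4 (from n3)
Assemble and solve the 4×4 MNA system:
  V(n1)=-0.001769  V(n2)=-0.0007122  V(n3)=-0.01417  V(n4)=0.05705

R_eq = 5.744 Ω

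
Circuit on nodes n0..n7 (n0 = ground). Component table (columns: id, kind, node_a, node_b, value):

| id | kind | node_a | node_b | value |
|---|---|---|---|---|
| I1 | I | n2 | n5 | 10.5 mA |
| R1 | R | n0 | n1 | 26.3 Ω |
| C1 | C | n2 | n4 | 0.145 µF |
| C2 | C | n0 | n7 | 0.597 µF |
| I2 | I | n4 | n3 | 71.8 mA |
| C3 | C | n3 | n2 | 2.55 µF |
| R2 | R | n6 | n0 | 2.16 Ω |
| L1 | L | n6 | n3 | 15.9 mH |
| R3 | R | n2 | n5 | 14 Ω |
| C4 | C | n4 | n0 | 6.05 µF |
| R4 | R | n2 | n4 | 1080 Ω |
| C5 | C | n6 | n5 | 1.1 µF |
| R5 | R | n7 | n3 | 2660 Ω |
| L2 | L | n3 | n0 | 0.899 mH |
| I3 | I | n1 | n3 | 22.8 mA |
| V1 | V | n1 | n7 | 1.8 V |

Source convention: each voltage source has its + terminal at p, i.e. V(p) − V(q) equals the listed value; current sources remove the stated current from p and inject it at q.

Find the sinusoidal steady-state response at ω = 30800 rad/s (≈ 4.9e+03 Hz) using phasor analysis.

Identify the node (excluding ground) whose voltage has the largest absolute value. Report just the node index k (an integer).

3

Apply KCL at each of the 7 non-ground nodes and solve the resulting linear system.
Node n1: branches {R1, I3, V1} → V_1 = -0.09408+0.9529j
Node n2: branches {I1, C1, C3, R3, R4} → V_2 = 1.367+3.598j
Node n3: branches {I2, C3, L1, R5, L2, I3} → V_3 = 2.631+4.688j
Node n4: branches {C1, I2, C4, R4} → V_4 = 0.04726+0.4541j
Node n5: branches {I1, R3, C5} → V_5 = 2.533+2.331j
Node n6: branches {R2, L1, C5} → V_6 = -0.1373+0.1832j
Node n7: branches {C2, R5, V1} → V_7 = -1.894+0.9529j
Source currents: i(V1)=-0.01922-0.03623j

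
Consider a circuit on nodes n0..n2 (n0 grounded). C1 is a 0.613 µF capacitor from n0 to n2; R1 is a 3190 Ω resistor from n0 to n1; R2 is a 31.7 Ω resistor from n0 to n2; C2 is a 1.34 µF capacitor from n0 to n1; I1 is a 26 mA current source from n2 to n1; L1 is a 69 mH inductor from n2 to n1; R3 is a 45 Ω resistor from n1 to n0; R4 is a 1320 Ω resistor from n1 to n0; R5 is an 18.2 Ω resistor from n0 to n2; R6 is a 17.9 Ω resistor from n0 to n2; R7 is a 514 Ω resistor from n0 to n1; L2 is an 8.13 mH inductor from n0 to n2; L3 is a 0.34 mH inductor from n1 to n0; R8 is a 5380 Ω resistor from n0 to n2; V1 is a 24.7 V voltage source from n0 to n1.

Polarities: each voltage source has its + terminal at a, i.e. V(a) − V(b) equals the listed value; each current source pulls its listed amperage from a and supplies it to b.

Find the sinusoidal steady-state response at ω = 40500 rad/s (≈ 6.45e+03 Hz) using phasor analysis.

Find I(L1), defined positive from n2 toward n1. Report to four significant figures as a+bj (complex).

3.130e-05-0.008778j A

Apply KCL at each of the 2 non-ground nodes and solve the resulting linear system.
Node n1: branches {R1, C2, I1, L1, R3, R4, R7, L3, V1} → V_1 = -24.70+0.000j
Node n2: branches {C1, R2, I1, L1, R5, R6, L2, R8} → V_2 = -0.1693+0.08746j
Source currents: i(V1)=-0.6494+0.4621j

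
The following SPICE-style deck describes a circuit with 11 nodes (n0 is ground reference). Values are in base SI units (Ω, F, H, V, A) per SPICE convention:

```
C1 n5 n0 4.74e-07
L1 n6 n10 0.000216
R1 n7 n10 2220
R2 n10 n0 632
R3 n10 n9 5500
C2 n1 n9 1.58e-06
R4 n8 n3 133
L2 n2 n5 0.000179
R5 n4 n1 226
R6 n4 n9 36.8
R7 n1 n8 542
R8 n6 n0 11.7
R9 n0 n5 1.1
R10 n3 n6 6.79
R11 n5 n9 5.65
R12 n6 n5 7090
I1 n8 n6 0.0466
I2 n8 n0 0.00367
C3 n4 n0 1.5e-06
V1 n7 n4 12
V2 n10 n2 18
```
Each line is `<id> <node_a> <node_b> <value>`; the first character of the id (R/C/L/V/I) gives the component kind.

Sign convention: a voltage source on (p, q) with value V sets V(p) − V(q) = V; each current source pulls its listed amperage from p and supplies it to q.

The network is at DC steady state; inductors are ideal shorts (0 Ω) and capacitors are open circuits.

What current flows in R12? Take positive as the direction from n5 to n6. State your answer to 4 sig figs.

-0.002539 A

Element admittances at DC:
  Y(C1) = 0.000 S between n5,n0
  L1: short n6↔n10 (DC inductor)
  Y(R1) = 0.0004505 S between n7,n10
  Y(R2) = 0.001582 S between n10,n0
  Y(R3) = 0.0001818 S between n10,n9
  Y(C2) = 0.000 S between n1,n9
  Y(R4) = 0.007519 S between n8,n3
  L2: short n2↔n5 (DC inductor)
  Y(R5) = 0.004425 S between n4,n1
  Y(R6) = 0.02717 S between n4,n9
  Y(R7) = 0.001845 S between n1,n8
  Y(R8) = 0.08547 S between n6,n0
  Y(R9) = 0.9091 S between n0,n5
  Y(R10) = 0.1473 S between n3,n6
  Y(R11) = 0.1770 S between n5,n9
  Y(R12) = 0.0001410 S between n6,n5
  I1: injects 0.0466 A into n6 (from n8)
  I2: injects 0.00367 A into n0 (from n8)
  Y(C3) = 0.000 S between n4,n0
  V1: constraint V(n7)−V(n4) = 12
  V2: constraint V(n10)−V(n2) = 18
Assemble and solve the 14×14 MNA system:
  V(n1)=1.610  V(n2)=-1.577  V(n3)=16.00  V(n4)=-0.9704  V(n5)=-1.577  V(n6)=16.42  V(n7)=11.03  V(n8)=7.800  V(n9)=-1.480  V(n10)=16.42
  i(L1)=-1.421  i(L2)=-1.453  i(V1)=0.002430  i(V2)=-1.453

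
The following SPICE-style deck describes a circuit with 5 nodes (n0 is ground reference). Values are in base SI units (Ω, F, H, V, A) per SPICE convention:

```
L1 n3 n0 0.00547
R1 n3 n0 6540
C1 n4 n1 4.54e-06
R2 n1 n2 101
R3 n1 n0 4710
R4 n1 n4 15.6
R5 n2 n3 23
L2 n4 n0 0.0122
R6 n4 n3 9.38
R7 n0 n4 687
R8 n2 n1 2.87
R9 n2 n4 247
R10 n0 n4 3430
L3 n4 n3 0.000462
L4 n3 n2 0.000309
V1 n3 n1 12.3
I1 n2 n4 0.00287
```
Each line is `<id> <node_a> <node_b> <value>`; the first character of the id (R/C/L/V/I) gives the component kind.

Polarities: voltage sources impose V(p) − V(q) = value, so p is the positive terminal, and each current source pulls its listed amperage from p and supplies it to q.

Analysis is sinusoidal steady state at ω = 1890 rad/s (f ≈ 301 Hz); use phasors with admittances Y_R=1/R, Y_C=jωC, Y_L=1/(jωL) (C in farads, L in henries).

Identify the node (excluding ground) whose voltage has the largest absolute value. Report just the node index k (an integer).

MNA unknowns: 4 node voltages V₁..V_4 plus 1 source current (V1)
L1: Y=0.000-0.09673j on G[3,0]
R1: Y=0.0001529+0.000j on G[3,0]
C1: Y=0.000+0.008581j on G[4,1]
R2: Y=0.009901+0.000j on G[1,2]
R3: Y=0.0002123+0.000j on G[1,0]
R4: Y=0.06410+0.000j on G[1,4]
R5: Y=0.04348+0.000j on G[2,3]
L2: Y=0.000-0.04337j on G[4,0]
R6: Y=0.1066+0.000j on G[4,3]
R7: Y=0.001456+0.000j on G[0,4]
R8: Y=0.3484+0.000j on G[2,1]
R9: Y=0.004049+0.000j on G[2,4]
R10: Y=0.0002915+0.000j on G[0,4]
L3: Y=0.000-1.145j on G[4,3]
L4: Y=0.000-1.712j on G[3,2]
V1: row V3−V1=12.3, i_V1 at 3,1
I1: z[2]−=0.00287, z[4]+=0.00287
solve → V1=-12.30+0.2279j, V2=-0.5807-2.211j, V3=-0.004133+0.2279j, V4=-0.006902-0.4478j
aux → i_V1=-4.998+0.8118j

1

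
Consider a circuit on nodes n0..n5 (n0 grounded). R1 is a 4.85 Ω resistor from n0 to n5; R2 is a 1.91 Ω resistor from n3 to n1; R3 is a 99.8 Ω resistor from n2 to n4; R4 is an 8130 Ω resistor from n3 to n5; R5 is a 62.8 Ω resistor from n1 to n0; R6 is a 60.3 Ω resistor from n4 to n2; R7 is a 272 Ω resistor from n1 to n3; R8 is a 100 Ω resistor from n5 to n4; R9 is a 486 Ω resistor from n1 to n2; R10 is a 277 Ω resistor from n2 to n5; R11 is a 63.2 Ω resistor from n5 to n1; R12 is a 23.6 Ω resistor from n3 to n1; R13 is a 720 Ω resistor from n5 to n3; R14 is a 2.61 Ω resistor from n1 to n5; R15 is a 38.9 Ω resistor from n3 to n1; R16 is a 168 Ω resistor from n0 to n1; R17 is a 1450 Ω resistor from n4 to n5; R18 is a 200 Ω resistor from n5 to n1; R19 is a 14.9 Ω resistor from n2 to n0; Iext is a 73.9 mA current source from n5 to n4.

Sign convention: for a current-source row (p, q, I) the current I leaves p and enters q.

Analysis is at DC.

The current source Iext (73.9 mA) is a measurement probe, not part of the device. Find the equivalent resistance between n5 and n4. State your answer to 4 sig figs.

Apply KCL at each of the 5 non-ground nodes and solve the resulting linear system.
Node n1: branches {R2, R5, R7, R9, R11, R12, R14, R15, R16, R18} → V_1 = -0.1720
Node n2: branches {R3, R6, R9, R10, R19} → V_2 = 0.6253
Node n3: branches {R2, R4, R7, R12, R13, R15} → V_3 = -0.1720
Node n4: branches {R3, R6, R8, R17, Iext} → V_4 = 2.375
Node n5: branches {R1, R4, R8, R10, R11, R13, R14, R17, R18, Iext} → V_5 = -0.1853

R_eq = 34.64 Ω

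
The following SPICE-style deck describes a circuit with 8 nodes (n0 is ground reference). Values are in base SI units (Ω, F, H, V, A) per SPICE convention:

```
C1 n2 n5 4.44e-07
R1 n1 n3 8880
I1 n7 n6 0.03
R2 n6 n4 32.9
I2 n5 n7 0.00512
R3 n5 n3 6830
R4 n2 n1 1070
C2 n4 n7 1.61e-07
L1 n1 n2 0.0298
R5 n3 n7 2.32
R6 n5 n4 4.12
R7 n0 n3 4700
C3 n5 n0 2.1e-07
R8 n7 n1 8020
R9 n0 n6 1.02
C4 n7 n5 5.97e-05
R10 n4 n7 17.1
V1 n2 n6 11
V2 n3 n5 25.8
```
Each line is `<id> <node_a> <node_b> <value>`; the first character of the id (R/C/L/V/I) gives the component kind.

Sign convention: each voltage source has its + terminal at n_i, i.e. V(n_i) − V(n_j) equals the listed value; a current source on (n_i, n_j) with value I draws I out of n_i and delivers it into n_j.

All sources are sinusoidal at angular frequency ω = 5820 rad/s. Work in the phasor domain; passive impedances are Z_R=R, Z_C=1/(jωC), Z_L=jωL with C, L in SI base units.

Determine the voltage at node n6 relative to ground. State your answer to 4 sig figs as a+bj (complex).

-0.0002253+0.003908j V

Element admittances at ω=5820 rad/s:
  Y(C1) = 0.000+0.002584j S between n2,n5
  Y(R1) = 0.0001126+0.000j S between n1,n3
  I1: injects 0.03 A into n6 (from n7)
  Y(R2) = 0.03040+0.000j S between n6,n4
  I2: injects 0.00512 A into n7 (from n5)
  Y(R3) = 0.0001464+0.000j S between n5,n3
  Y(R4) = 0.0009346+0.000j S between n2,n1
  Y(C2) = 0.000+0.0009370j S between n4,n7
  Y(L1) = 0.000-0.005766j S between n1,n2
  Y(R5) = 0.4310+0.000j S between n3,n7
  Y(R6) = 0.2427+0.000j S between n5,n4
  Y(R7) = 0.0002128+0.000j S between n0,n3
  Y(C3) = 0.000+0.001222j S between n5,n0
  Y(R8) = 0.0001247+0.000j S between n7,n1
  Y(R9) = 0.9804+0.000j S between n0,n6
  Y(C4) = 0.000+0.3475j S between n7,n5
  Y(R10) = 0.05848+0.000j S between n4,n7
  V1: constraint V(n2)−V(n6) = 11
  V2: constraint V(n3)−V(n5) = 25.8
Assemble and solve the 9×9 MNA system:
  V(n1)=11.13+0.2017j  V(n2)=11.00+0.003908j  V(n3)=22.03+3.654j  V(n4)=-0.7256+1.404j  V(n5)=-3.771+3.654j  V(n6)=-0.0002253+0.003908j  V(n7)=11.40-7.401j
  i(V1)=-0.008172-0.03873j  i(V2)=-4.593-4.766j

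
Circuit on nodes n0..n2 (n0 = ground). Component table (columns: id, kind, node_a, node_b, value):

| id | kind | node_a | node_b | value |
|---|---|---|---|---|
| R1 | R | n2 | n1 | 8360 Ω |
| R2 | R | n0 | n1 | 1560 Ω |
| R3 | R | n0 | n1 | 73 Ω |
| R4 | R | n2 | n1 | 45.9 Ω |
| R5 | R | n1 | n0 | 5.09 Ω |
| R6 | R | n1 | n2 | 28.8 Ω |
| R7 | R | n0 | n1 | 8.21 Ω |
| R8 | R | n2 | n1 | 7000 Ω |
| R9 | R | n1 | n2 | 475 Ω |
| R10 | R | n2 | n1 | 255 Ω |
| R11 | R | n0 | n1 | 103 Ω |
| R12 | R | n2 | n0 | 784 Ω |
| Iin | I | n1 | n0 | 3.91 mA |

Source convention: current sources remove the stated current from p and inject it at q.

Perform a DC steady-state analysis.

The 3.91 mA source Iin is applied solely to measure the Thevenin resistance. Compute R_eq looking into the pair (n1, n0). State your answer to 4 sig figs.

Apply KCL at each of the 2 non-ground nodes and solve the resulting linear system.
Node n1: branches {R1, R2, R3, R4, R5, R6, R7, R8, R9, R10, R11, Iin} → V_1 = -0.01138
Node n2: branches {R1, R4, R6, R8, R9, R10, R12} → V_2 = -0.01115

R_eq = 2.911 Ω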